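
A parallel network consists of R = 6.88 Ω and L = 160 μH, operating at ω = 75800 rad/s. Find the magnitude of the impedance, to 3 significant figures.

5.98 Ω

X_L = ωL = 12.1 Ω
Parallel: admittances add. Y = 1/R + 1/(jωL)
Y = (0.145 − j0.0825) S
|Y| = 0.167 S → |Z| = 1/|Y| = 5.98 Ω, ∠Z = −∠Y = 29.6°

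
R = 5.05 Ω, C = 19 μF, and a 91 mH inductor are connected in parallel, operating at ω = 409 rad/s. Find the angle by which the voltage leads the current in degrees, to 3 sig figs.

5.51°

X_L = ωL = 37.2 Ω
X_C = 1/(ωC) = 129 Ω
Parallel: admittances add. Y = 1/R + 1/(jωL) + jωC
Y = (0.198 − j0.0191) S
|Y| = 0.199 S → |Z| = 1/|Y| = 5.03 Ω, ∠Z = −∠Y = 5.51°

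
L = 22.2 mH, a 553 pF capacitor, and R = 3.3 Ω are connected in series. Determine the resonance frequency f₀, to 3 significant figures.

45.4 kHz

ω₀ = 1/√(LC) = 1/√(0.0222 × 5.53e-10) = 285400 rad/s
f₀ = ω₀/(2π) = 45.4 kHz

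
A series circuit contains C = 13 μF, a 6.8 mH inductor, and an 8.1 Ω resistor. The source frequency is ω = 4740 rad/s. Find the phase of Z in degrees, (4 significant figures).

63.15°

X_L = ωL = 32.23 Ω
X_C = 1/(ωC) = 16.23 Ω
Net reactance X = X_L − X_C = 16.00 Ω
Z = 8.100 + j16.00 Ω
|Z| = √(8.100² + 16.00²) = 17.94 Ω
∠Z = arctan(16.00/8.100) = 63.15°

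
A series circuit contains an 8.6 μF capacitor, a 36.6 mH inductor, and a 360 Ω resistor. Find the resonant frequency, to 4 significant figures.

283.7 Hz

ω₀ = 1/√(LC) = 1/√(0.0366 × 8.6e-06) = 1782 rad/s
f₀ = ω₀/(2π) = 283.7 Hz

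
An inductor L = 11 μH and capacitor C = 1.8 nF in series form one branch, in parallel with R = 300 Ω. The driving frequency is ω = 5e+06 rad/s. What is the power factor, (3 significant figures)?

X_L = ωL = 55.0 Ω
X_C = 1/(ωC) = 111 Ω
Branch 1: Z₁ = R = 300 Ω
Branch 2 (series LC): Z₂ = j(X_L − X_C) = −j56.1 Ω
Parallel: Z = Z₁Z₂/(Z₁+Z₂), |Z| = 55.2 Ω, ∠Z = -79.4°
cos φ = cos(-79.4°) = 0.184

0.184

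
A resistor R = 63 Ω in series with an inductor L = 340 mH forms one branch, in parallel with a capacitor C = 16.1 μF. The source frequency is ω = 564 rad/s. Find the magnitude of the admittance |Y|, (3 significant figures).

X_L = ωL = 192 Ω
X_C = 1/(ωC) = 110 Ω
Branch 1 (R+jX_L): Z₁ = 63.0 + j192 Ω, |Z₁| = 202 Ω
Branch 2 (−jX_C): Z₂ = −j110 Ω
Parallel: Z = Z₁Z₂/(Z₁+Z₂), |Z| = 216 Ω, ∠Z = -70.5°
|Y| = 1/|Z| = 4.64 mS

4.64 mS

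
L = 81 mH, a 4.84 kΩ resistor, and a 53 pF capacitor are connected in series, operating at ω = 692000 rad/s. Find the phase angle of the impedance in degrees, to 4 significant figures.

80.46°

X_L = ωL = 56050 Ω
X_C = 1/(ωC) = 27270 Ω
Net reactance X = X_L − X_C = 28790 Ω
Z = 4840 + j28790 Ω
|Z| = √(4840² + 28790²) = 29190 Ω
∠Z = arctan(28790/4840) = 80.46°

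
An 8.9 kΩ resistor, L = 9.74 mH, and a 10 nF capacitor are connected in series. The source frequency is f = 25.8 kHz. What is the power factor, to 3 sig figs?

0.994

ω = 2πf = 162100 rad/s
X_L = ωL = 1580 Ω
X_C = 1/(ωC) = 617 Ω
Net reactance X = X_L − X_C = 962 Ω
Z = 8900 + j962 Ω
|Z| = √(8900² + 962²) = 8950 Ω
∠Z = arctan(962/8900) = 6.17°
cos φ = cos(6.17°) = 0.994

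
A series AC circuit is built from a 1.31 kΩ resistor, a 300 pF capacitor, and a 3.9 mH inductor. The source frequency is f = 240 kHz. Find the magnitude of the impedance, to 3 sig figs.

ω = 2πf = 1.508e+06 rad/s
X_L = ωL = 5880 Ω
X_C = 1/(ωC) = 2210 Ω
Net reactance X = X_L − X_C = 3670 Ω
Z = 1310 + j3670 Ω
|Z| = √(1310² + 3670²) = 3900 Ω

3900 Ω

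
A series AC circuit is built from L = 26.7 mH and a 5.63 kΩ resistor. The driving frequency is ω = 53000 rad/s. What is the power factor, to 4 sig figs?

0.9698

X_L = ωL = 1415 Ω
Z = 5630 + j1415 Ω
|Z| = √(5630² + 1415²) = 5805 Ω
∠Z = arctan(1415/5630) = 14.11°
cos φ = cos(14.11°) = 0.9698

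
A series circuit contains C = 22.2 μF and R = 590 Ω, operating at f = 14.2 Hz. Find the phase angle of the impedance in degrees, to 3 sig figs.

-40.6°

ω = 2πf = 89.22 rad/s
X_C = 1/(ωC) = 505 Ω
Z = 590 − j505 Ω
|Z| = √(590² + 505²) = 777 Ω
∠Z = arctan(-505/590) = -40.6°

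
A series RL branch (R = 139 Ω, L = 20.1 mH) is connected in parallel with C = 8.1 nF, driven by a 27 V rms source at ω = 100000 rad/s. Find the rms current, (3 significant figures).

X_L = ωL = 2010 Ω
X_C = 1/(ωC) = 1230 Ω
Branch 1 (R+jX_L): Z₁ = 139 + j2010 Ω, |Z₁| = 2010 Ω
Branch 2 (−jX_C): Z₂ = −j1230 Ω
Parallel: Z = Z₁Z₂/(Z₁+Z₂), |Z| = 3160 Ω, ∠Z = -83.8°
I = V/|Z| = 27/3160 = 8.55 mA

8.55 mA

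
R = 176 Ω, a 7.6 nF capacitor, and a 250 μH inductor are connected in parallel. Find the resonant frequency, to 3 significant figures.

ω₀ = 1/√(LC) = 1/√(0.00025 × 7.6e-09) = 725500 rad/s
f₀ = ω₀/(2π) = 115 kHz

115 kHz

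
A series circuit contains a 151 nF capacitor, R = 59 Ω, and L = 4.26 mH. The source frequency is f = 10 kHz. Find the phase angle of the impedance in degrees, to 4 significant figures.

70.02°

ω = 2πf = 62830 rad/s
X_L = ωL = 267.7 Ω
X_C = 1/(ωC) = 105.4 Ω
Net reactance X = X_L − X_C = 162.3 Ω
Z = 59.00 + j162.3 Ω
|Z| = √(59.00² + 162.3²) = 172.7 Ω
∠Z = arctan(162.3/59.00) = 70.02°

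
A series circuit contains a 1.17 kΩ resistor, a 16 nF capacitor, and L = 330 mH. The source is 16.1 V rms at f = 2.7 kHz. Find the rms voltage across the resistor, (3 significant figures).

ω = 2πf = 16960 rad/s
X_L = ωL = 5600 Ω
X_C = 1/(ωC) = 3680 Ω
Net reactance X = X_L − X_C = 1910 Ω
Z = 1170 + j1910 Ω
|Z| = √(1170² + 1910²) = 2240 Ω
I = V/|Z| = 7.18 mA
V_R = I·|Z_R| = 0.00718 × 1170 = 8.40 V

8.40 V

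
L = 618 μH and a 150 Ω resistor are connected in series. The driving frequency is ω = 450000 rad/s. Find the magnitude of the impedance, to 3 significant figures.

316 Ω

X_L = ωL = 278 Ω
Z = 150 + j278 Ω
|Z| = √(150² + 278²) = 316 Ω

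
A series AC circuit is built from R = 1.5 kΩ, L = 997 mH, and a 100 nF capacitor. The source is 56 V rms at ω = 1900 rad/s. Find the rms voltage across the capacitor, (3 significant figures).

79.9 V

X_L = ωL = 1890 Ω
X_C = 1/(ωC) = 5260 Ω
Net reactance X = X_L − X_C = -3370 Ω
Z = 1500 − j3370 Ω
|Z| = √(1500² + 3370²) = 3690 Ω
I = V/|Z| = 15.2 mA
V_C = I·|Z_C| = 0.0152 × 5260 = 79.9 V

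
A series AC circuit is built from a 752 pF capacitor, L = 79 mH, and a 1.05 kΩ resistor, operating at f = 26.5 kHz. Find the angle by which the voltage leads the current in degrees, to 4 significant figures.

ω = 2πf = 166500 rad/s
X_L = ωL = 13150 Ω
X_C = 1/(ωC) = 7986 Ω
Net reactance X = X_L − X_C = 5167 Ω
Z = 1050 + j5167 Ω
|Z| = √(1050² + 5167²) = 5273 Ω
∠Z = arctan(5167/1050) = 78.51°

78.51°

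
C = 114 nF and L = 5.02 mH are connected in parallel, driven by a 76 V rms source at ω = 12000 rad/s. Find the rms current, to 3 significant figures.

X_L = ωL = 60.2 Ω
X_C = 1/(ωC) = 731 Ω
Parallel: admittances add. Y = 1/(jωL) + jωC
Y = (0 − j0.0152) S
|Y| = 0.0152 S → |Z| = 1/|Y| = 65.7 Ω, ∠Z = −∠Y = 90.0°
I = V/|Z| = 76/65.7 = 1.16 A

1.16 A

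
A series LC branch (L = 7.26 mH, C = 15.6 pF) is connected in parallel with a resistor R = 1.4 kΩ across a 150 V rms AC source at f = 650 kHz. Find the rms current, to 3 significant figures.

ω = 2πf = 4.084e+06 rad/s
X_L = ωL = 29700 Ω
X_C = 1/(ωC) = 15700 Ω
Branch 1: Z₁ = R = 1400 Ω
Branch 2 (series LC): Z₂ = j(X_L − X_C) = j14000 Ω
Parallel: Z = Z₁Z₂/(Z₁+Z₂), |Z| = 1390 Ω, ∠Z = 5.73°
I = V/|Z| = 150/1390 = 108 mA

108 mA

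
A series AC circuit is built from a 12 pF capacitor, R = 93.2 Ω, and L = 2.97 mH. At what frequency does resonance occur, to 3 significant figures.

ω₀ = 1/√(LC) = 1/√(0.00297 × 1.2e-11) = 5.297e+06 rad/s
f₀ = ω₀/(2π) = 843 kHz

843 kHz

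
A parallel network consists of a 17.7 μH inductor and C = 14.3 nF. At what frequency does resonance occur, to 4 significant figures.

316.3 kHz

ω₀ = 1/√(LC) = 1/√(1.77e-05 × 1.43e-08) = 1.988e+06 rad/s
f₀ = ω₀/(2π) = 316.3 kHz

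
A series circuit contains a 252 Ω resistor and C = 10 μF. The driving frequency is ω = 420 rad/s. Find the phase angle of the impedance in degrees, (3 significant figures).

X_C = 1/(ωC) = 238 Ω
Z = 252 − j238 Ω
|Z| = √(252² + 238²) = 347 Ω
∠Z = arctan(-238/252) = -43.4°

-43.4°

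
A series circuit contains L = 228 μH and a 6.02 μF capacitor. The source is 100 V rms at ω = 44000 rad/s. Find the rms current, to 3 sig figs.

X_L = ωL = 10.0 Ω
X_C = 1/(ωC) = 3.78 Ω
Net reactance X = X_L − X_C = 6.26 Ω
Z = j6.26 Ω
|Z| = √(0² + 6.26²) = 6.26 Ω
I = V/|Z| = 100/6.26 = 16.0 A

16.0 A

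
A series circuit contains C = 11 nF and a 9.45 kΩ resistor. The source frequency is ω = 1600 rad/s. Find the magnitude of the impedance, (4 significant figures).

57600 Ω

X_C = 1/(ωC) = 56820 Ω
Z = 9450 − j56820 Ω
|Z| = √(9450² + 56820²) = 57600 Ω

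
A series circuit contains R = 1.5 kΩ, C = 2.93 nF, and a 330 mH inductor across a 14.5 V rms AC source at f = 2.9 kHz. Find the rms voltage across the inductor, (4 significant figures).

6.808 V

ω = 2πf = 18220 rad/s
X_L = ωL = 6013 Ω
X_C = 1/(ωC) = 18730 Ω
Net reactance X = X_L − X_C = -12720 Ω
Z = 1500 − j12720 Ω
|Z| = √(1500² + 12720²) = 12810 Ω
I = V/|Z| = 1.132 mA
V_L = I·|Z_L| = 0.001132 × 6013 = 6.808 V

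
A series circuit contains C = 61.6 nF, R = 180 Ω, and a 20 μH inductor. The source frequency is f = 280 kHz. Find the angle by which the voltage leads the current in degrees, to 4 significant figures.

ω = 2πf = 1.759e+06 rad/s
X_L = ωL = 35.19 Ω
X_C = 1/(ωC) = 9.227 Ω
Net reactance X = X_L − X_C = 25.96 Ω
Z = 180.0 + j25.96 Ω
|Z| = √(180.0² + 25.96²) = 181.9 Ω
∠Z = arctan(25.96/180.0) = 8.206°

8.206°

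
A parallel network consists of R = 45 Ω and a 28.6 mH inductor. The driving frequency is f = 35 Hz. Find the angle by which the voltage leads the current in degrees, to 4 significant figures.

82.04°

ω = 2πf = 219.9 rad/s
X_L = ωL = 6.289 Ω
Parallel: admittances add. Y = 1/R + 1/(jωL)
Y = (0.02222 − j0.1590) S
|Y| = 0.1605 S → |Z| = 1/|Y| = 6.229 Ω, ∠Z = −∠Y = 82.04°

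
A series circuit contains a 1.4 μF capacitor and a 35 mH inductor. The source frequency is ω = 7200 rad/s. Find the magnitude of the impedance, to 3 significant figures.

153 Ω

X_L = ωL = 252 Ω
X_C = 1/(ωC) = 99.2 Ω
Net reactance X = X_L − X_C = 153 Ω
Z = j153 Ω
|Z| = √(0² + 153²) = 153 Ω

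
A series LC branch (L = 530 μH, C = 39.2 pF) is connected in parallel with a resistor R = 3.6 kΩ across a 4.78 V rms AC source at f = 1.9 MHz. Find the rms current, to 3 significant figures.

1.75 mA

ω = 2πf = 1.194e+07 rad/s
X_L = ωL = 6330 Ω
X_C = 1/(ωC) = 2140 Ω
Branch 1: Z₁ = R = 3600 Ω
Branch 2 (series LC): Z₂ = j(X_L − X_C) = j4190 Ω
Parallel: Z = Z₁Z₂/(Z₁+Z₂), |Z| = 2730 Ω, ∠Z = 40.7°
I = V/|Z| = 4.78/2730 = 1.75 mA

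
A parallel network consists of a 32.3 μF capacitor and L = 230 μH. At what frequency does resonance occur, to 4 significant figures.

ω₀ = 1/√(LC) = 1/√(0.00023 × 3.23e-05) = 11600 rad/s
f₀ = ω₀/(2π) = 1.847 kHz

1.847 kHz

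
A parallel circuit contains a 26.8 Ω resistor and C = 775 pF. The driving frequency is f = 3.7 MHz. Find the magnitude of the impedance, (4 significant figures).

24.13 Ω

ω = 2πf = 2.325e+07 rad/s
X_C = 1/(ωC) = 55.50 Ω
Parallel: admittances add. Y = 1/R + jωC
Y = (0.03731 + j0.01802) S
|Y| = 0.04144 S → |Z| = 1/|Y| = 24.13 Ω, ∠Z = −∠Y = -25.77°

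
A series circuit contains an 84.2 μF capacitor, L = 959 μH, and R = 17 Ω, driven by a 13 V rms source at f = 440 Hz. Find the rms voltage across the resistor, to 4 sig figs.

ω = 2πf = 2765 rad/s
X_L = ωL = 2.651 Ω
X_C = 1/(ωC) = 4.296 Ω
Net reactance X = X_L − X_C = -1.645 Ω
Z = 17.00 − j1.645 Ω
|Z| = √(17.00² + 1.645²) = 17.08 Ω
I = V/|Z| = 761.2 mA
V_R = I·|Z_R| = 0.7612 × 17.00 = 12.94 V

12.94 V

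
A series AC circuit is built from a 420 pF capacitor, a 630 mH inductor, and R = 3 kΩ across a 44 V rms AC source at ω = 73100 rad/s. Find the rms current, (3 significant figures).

3.19 mA

X_L = ωL = 46100 Ω
X_C = 1/(ωC) = 32600 Ω
Net reactance X = X_L − X_C = 13500 Ω
Z = 3000 + j13500 Ω
|Z| = √(3000² + 13500²) = 13800 Ω
I = V/|Z| = 44/13800 = 3.19 mA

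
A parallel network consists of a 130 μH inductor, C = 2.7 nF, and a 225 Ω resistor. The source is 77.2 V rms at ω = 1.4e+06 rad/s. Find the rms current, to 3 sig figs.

X_L = ωL = 182 Ω
X_C = 1/(ωC) = 265 Ω
Parallel: admittances add. Y = 1/R + 1/(jωL) + jωC
Y = (0.00444 − j0.00171) S
|Y| = 0.00476 S → |Z| = 1/|Y| = 210 Ω, ∠Z = −∠Y = 21.1°
I = V/|Z| = 77.2/210 = 368 mA

368 mA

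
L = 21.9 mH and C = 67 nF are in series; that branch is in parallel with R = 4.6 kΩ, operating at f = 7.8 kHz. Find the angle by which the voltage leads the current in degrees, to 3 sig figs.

ω = 2πf = 49010 rad/s
X_L = ωL = 1070 Ω
X_C = 1/(ωC) = 305 Ω
Branch 1: Z₁ = R = 4600 Ω
Branch 2 (series LC): Z₂ = j(X_L − X_C) = j769 Ω
Parallel: Z = Z₁Z₂/(Z₁+Z₂), |Z| = 758 Ω, ∠Z = 80.5°

80.5°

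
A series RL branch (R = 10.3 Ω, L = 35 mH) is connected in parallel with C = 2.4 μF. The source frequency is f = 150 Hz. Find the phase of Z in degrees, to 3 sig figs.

ω = 2πf = 942.5 rad/s
X_L = ωL = 33.0 Ω
X_C = 1/(ωC) = 442 Ω
Branch 1 (R+jX_L): Z₁ = 10.3 + j33.0 Ω, |Z₁| = 34.6 Ω
Branch 2 (−jX_C): Z₂ = −j442 Ω
Parallel: Z = Z₁Z₂/(Z₁+Z₂), |Z| = 37.3 Ω, ∠Z = 71.2°

71.2°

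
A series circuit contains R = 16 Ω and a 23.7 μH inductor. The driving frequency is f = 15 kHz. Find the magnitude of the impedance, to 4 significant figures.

ω = 2πf = 94250 rad/s
X_L = ωL = 2.234 Ω
Z = 16.00 + j2.234 Ω
|Z| = √(16.00² + 2.234²) = 16.16 Ω

16.16 Ω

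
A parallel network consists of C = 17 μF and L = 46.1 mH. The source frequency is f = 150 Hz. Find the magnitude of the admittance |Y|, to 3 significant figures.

ω = 2πf = 942.5 rad/s
X_L = ωL = 43.4 Ω
X_C = 1/(ωC) = 62.4 Ω
Parallel: admittances add. Y = 1/(jωL) + jωC
Y = (0 − j0.00699) S
|Y| = 0.00699 S → |Z| = 1/|Y| = 143 Ω, ∠Z = −∠Y = 90.0°

6.99 mS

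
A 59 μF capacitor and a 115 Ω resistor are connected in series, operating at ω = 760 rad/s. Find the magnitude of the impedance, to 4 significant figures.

X_C = 1/(ωC) = 22.30 Ω
Z = 115.0 − j22.30 Ω
|Z| = √(115.0² + 22.30²) = 117.1 Ω

117.1 Ω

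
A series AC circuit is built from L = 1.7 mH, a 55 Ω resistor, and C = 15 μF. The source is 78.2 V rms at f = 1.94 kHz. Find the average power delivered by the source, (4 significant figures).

103.2 W

ω = 2πf = 12190 rad/s
X_L = ωL = 20.72 Ω
X_C = 1/(ωC) = 5.469 Ω
Net reactance X = X_L − X_C = 15.25 Ω
Z = 55.00 + j15.25 Ω
|Z| = √(55.00² + 15.25²) = 57.08 Ω
∠Z = arctan(15.25/55.00) = 15.50°
I = V/|Z| = 1.370 A
P = VI cos φ = 78.2 × 1.370 × cos(15.50°) = 103.2 W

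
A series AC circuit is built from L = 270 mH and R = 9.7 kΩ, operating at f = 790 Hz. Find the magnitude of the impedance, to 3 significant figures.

9790 Ω

ω = 2πf = 4964 rad/s
X_L = ωL = 1340 Ω
Z = 9700 + j1340 Ω
|Z| = √(9700² + 1340²) = 9790 Ω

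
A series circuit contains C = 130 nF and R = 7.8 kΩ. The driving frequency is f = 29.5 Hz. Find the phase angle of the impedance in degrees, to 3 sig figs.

ω = 2πf = 185.4 rad/s
X_C = 1/(ωC) = 41500 Ω
Z = 7800 − j41500 Ω
|Z| = √(7800² + 41500²) = 42200 Ω
∠Z = arctan(-41500/7800) = -79.4°

-79.4°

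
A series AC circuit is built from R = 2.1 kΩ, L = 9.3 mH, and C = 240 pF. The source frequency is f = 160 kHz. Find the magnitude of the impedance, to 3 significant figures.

5610 Ω

ω = 2πf = 1.005e+06 rad/s
X_L = ωL = 9350 Ω
X_C = 1/(ωC) = 4140 Ω
Net reactance X = X_L − X_C = 5200 Ω
Z = 2100 + j5200 Ω
|Z| = √(2100² + 5200²) = 5610 Ω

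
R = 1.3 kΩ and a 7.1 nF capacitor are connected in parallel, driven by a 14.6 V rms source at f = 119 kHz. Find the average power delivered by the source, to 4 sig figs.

ω = 2πf = 747700 rad/s
X_C = 1/(ωC) = 188.4 Ω
Parallel: admittances add. Y = 1/R + jωC
Y = (0.0007692 + j0.005309) S
|Y| = 0.005364 S → |Z| = 1/|Y| = 186.4 Ω, ∠Z = −∠Y = -81.76°
I = V/|Z| = 78.32 mA
P = VI cos φ = 14.6 × 0.07832 × cos(-81.76°) = 164.0 mW

164.0 mW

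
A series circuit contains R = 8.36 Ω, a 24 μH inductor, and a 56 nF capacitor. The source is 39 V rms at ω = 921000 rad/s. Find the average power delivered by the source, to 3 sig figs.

165 W

X_L = ωL = 22.1 Ω
X_C = 1/(ωC) = 19.4 Ω
Net reactance X = X_L − X_C = 2.72 Ω
Z = 8.36 + j2.72 Ω
|Z| = √(8.36² + 2.72²) = 8.79 Ω
∠Z = arctan(2.72/8.36) = 18.0°
I = V/|Z| = 4.44 A
P = VI cos φ = 39 × 4.44 × cos(18.0°) = 165 W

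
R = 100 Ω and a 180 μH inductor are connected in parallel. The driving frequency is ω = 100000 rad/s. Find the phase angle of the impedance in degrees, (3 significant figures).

X_L = ωL = 18.0 Ω
Parallel: admittances add. Y = 1/R + 1/(jωL)
Y = (0.0100 − j0.0556) S
|Y| = 0.0564 S → |Z| = 1/|Y| = 17.7 Ω, ∠Z = −∠Y = 79.8°

79.8°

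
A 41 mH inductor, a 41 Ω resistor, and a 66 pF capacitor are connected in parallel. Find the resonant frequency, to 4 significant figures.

96.75 kHz

ω₀ = 1/√(LC) = 1/√(0.041 × 6.6e-11) = 607900 rad/s
f₀ = ω₀/(2π) = 96.75 kHz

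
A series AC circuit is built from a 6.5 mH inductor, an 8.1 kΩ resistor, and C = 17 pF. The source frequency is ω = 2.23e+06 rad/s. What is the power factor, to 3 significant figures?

X_L = ωL = 14500 Ω
X_C = 1/(ωC) = 26400 Ω
Net reactance X = X_L − X_C = -11900 Ω
Z = 8100 − j11900 Ω
|Z| = √(8100² + 11900²) = 14400 Ω
∠Z = arctan(-11900/8100) = -55.7°
cos φ = cos(-55.7°) = 0.563

0.563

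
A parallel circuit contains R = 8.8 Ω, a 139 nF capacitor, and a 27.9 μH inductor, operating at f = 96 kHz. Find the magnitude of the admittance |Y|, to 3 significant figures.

ω = 2πf = 603200 rad/s
X_L = ωL = 16.8 Ω
X_C = 1/(ωC) = 11.9 Ω
Parallel: admittances add. Y = 1/R + 1/(jωL) + jωC
Y = (0.114 + j0.0244) S
|Y| = 0.116 S → |Z| = 1/|Y| = 8.60 Ω, ∠Z = −∠Y = -12.1°

116 mS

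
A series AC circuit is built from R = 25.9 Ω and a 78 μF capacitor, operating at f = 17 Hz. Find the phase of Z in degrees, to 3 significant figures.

ω = 2πf = 106.8 rad/s
X_C = 1/(ωC) = 120 Ω
Z = 25.9 − j120 Ω
|Z| = √(25.9² + 120²) = 123 Ω
∠Z = arctan(-120/25.9) = -77.8°

-77.8°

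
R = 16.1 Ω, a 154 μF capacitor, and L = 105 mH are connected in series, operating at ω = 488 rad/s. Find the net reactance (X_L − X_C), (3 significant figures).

37.9 Ω

X_L = ωL = 51.2 Ω
X_C = 1/(ωC) = 13.3 Ω
X = 51.2 − 13.3 = 37.9 Ω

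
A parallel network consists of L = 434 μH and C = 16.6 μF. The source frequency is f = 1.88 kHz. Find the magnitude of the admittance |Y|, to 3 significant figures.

ω = 2πf = 11810 rad/s
X_L = ωL = 5.13 Ω
X_C = 1/(ωC) = 5.10 Ω
Parallel: admittances add. Y = 1/(jωL) + jωC
Y = (0 + j0.00102) S
|Y| = 0.00102 S → |Z| = 1/|Y| = 977 Ω, ∠Z = −∠Y = -90.0°

1.02 mS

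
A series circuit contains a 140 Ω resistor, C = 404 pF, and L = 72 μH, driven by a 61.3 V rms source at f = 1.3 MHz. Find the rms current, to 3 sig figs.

ω = 2πf = 8.168e+06 rad/s
X_L = ωL = 588 Ω
X_C = 1/(ωC) = 303 Ω
Net reactance X = X_L − X_C = 285 Ω
Z = 140 + j285 Ω
|Z| = √(140² + 285²) = 318 Ω
I = V/|Z| = 61.3/318 = 193 mA

193 mA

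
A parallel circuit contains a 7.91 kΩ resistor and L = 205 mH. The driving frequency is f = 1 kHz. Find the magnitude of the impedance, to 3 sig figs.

1270 Ω

ω = 2πf = 6283 rad/s
X_L = ωL = 1290 Ω
Parallel: admittances add. Y = 1/R + 1/(jωL)
Y = (0.000126 − j0.000776) S
|Y| = 0.000787 S → |Z| = 1/|Y| = 1270 Ω, ∠Z = −∠Y = 80.8°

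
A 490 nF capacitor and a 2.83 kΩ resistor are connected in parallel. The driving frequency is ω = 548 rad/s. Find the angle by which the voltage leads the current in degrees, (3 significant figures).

-37.2°

X_C = 1/(ωC) = 3720 Ω
Parallel: admittances add. Y = 1/R + jωC
Y = (0.000353 + j0.000269) S
|Y| = 0.000444 S → |Z| = 1/|Y| = 2250 Ω, ∠Z = −∠Y = -37.2°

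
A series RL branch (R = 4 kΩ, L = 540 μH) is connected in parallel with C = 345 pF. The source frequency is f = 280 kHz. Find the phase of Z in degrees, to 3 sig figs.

ω = 2πf = 1.759e+06 rad/s
X_L = ωL = 950 Ω
X_C = 1/(ωC) = 1650 Ω
Branch 1 (R+jX_L): Z₁ = 4000 + j950 Ω, |Z₁| = 4110 Ω
Branch 2 (−jX_C): Z₂ = −j1650 Ω
Parallel: Z = Z₁Z₂/(Z₁+Z₂), |Z| = 1670 Ω, ∠Z = -66.7°

-66.7°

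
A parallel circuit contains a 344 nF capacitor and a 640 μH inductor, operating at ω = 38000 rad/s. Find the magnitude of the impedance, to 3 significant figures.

35.7 Ω

X_L = ωL = 24.3 Ω
X_C = 1/(ωC) = 76.5 Ω
Parallel: admittances add. Y = 1/(jωL) + jωC
Y = (0 − j0.0280) S
|Y| = 0.0280 S → |Z| = 1/|Y| = 35.7 Ω, ∠Z = −∠Y = 90.0°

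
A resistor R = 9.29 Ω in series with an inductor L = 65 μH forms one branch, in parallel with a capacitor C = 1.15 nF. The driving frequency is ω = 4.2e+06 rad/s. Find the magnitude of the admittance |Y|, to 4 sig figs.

X_L = ωL = 273.0 Ω
X_C = 1/(ωC) = 207.0 Ω
Branch 1 (R+jX_L): Z₁ = 9.290 + j273.0 Ω, |Z₁| = 273.2 Ω
Branch 2 (−jX_C): Z₂ = −j207.0 Ω
Parallel: Z = Z₁Z₂/(Z₁+Z₂), |Z| = 849.0 Ω, ∠Z = -83.93°
|Y| = 1/|Z| = 1.178 mS

1.178 mS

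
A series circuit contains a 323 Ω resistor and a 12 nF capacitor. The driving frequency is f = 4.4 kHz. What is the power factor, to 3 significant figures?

0.107

ω = 2πf = 27650 rad/s
X_C = 1/(ωC) = 3010 Ω
Z = 323 − j3010 Ω
|Z| = √(323² + 3010²) = 3030 Ω
∠Z = arctan(-3010/323) = -83.9°
cos φ = cos(-83.9°) = 0.107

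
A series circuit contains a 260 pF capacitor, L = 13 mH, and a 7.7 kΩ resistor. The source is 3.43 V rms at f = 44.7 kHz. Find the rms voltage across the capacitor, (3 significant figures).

3.71 V

ω = 2πf = 280900 rad/s
X_L = ωL = 3650 Ω
X_C = 1/(ωC) = 13700 Ω
Net reactance X = X_L − X_C = -10000 Ω
Z = 7700 − j10000 Ω
|Z| = √(7700² + 10000²) = 12700 Ω
I = V/|Z| = 271 μA
V_C = I·|Z_C| = 0.000271 × 13700 = 3.71 V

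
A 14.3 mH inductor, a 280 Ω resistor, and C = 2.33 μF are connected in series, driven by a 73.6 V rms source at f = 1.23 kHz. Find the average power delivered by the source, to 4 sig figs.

18.63 W

ω = 2πf = 7728 rad/s
X_L = ωL = 110.5 Ω
X_C = 1/(ωC) = 55.53 Ω
Net reactance X = X_L − X_C = 54.98 Ω
Z = 280.0 + j54.98 Ω
|Z| = √(280.0² + 54.98²) = 285.3 Ω
∠Z = arctan(54.98/280.0) = 11.11°
I = V/|Z| = 257.9 mA
P = VI cos φ = 73.6 × 0.2579 × cos(11.11°) = 18.63 W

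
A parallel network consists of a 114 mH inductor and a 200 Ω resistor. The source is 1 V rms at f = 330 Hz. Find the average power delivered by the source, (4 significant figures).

ω = 2πf = 2073 rad/s
X_L = ωL = 236.4 Ω
Parallel: admittances add. Y = 1/R + 1/(jωL)
Y = (0.005000 − j0.004231) S
|Y| = 0.006550 S → |Z| = 1/|Y| = 152.7 Ω, ∠Z = −∠Y = 40.24°
I = V/|Z| = 6.550 mA
P = VI cos φ = 1 × 0.006550 × cos(40.24°) = 5.000 mW

5.000 mW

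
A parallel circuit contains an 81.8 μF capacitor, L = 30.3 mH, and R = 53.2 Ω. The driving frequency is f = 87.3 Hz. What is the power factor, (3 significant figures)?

0.776

ω = 2πf = 548.5 rad/s
X_L = ωL = 16.6 Ω
X_C = 1/(ωC) = 22.3 Ω
Parallel: admittances add. Y = 1/R + 1/(jωL) + jωC
Y = (0.0188 − j0.0153) S
|Y| = 0.0242 S → |Z| = 1/|Y| = 41.3 Ω, ∠Z = −∠Y = 39.1°
cos φ = cos(39.1°) = 0.776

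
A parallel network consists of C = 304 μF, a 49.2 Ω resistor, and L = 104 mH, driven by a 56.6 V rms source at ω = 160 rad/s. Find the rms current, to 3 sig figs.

1.32 A

X_L = ωL = 16.6 Ω
X_C = 1/(ωC) = 20.6 Ω
Parallel: admittances add. Y = 1/R + 1/(jωL) + jωC
Y = (0.0203 − j0.0115) S
|Y| = 0.0233 S → |Z| = 1/|Y| = 42.9 Ω, ∠Z = −∠Y = 29.4°
I = V/|Z| = 56.6/42.9 = 1.32 A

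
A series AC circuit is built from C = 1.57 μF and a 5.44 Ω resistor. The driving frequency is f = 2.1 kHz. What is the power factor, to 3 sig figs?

ω = 2πf = 13190 rad/s
X_C = 1/(ωC) = 48.3 Ω
Z = 5.44 − j48.3 Ω
|Z| = √(5.44² + 48.3²) = 48.6 Ω
∠Z = arctan(-48.3/5.44) = -83.6°
cos φ = cos(-83.6°) = 0.112

0.112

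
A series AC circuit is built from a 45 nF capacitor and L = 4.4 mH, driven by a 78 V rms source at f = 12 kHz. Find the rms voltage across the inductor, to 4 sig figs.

ω = 2πf = 75400 rad/s
X_L = ωL = 331.8 Ω
X_C = 1/(ωC) = 294.7 Ω
Net reactance X = X_L − X_C = 37.02 Ω
Z = j37.02 Ω
|Z| = √(0² + 37.02²) = 37.02 Ω
I = V/|Z| = 2.107 A
V_L = I·|Z_L| = 2.107 × 331.8 = 699.0 V

699.0 V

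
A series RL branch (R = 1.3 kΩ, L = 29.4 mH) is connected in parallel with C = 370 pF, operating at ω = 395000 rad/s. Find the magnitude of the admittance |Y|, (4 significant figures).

61.84 μS

X_L = ωL = 11610 Ω
X_C = 1/(ωC) = 6842 Ω
Branch 1 (R+jX_L): Z₁ = 1300 + j11610 Ω, |Z₁| = 11690 Ω
Branch 2 (−jX_C): Z₂ = −j6842 Ω
Parallel: Z = Z₁Z₂/(Z₁+Z₂), |Z| = 16170 Ω, ∠Z = -81.14°
|Y| = 1/|Z| = 61.84 μS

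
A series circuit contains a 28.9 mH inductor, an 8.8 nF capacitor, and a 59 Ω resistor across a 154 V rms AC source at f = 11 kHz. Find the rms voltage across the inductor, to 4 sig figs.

858.9 V

ω = 2πf = 69120 rad/s
X_L = ωL = 1997 Ω
X_C = 1/(ωC) = 1644 Ω
Net reactance X = X_L − X_C = 353.3 Ω
Z = 59.00 + j353.3 Ω
|Z| = √(59.00² + 353.3²) = 358.2 Ω
I = V/|Z| = 430.0 mA
V_L = I·|Z_L| = 0.4300 × 1997 = 858.9 V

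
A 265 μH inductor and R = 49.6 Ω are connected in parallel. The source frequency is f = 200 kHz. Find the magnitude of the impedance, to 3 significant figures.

49.1 Ω

ω = 2πf = 1.257e+06 rad/s
X_L = ωL = 333 Ω
Parallel: admittances add. Y = 1/R + 1/(jωL)
Y = (0.0202 − j0.00300) S
|Y| = 0.0204 S → |Z| = 1/|Y| = 49.1 Ω, ∠Z = −∠Y = 8.47°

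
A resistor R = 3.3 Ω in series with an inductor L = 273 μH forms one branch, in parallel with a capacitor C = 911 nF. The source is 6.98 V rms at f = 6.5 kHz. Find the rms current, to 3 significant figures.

ω = 2πf = 40840 rad/s
X_L = ωL = 11.1 Ω
X_C = 1/(ωC) = 26.9 Ω
Branch 1 (R+jX_L): Z₁ = 3.30 + j11.1 Ω, |Z₁| = 11.6 Ω
Branch 2 (−jX_C): Z₂ = −j26.9 Ω
Parallel: Z = Z₁Z₂/(Z₁+Z₂), |Z| = 19.4 Ω, ∠Z = 61.7°
I = V/|Z| = 6.98/19.4 = 359 mA

359 mA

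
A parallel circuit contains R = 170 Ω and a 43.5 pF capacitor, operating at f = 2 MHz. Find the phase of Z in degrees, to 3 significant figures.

ω = 2πf = 1.257e+07 rad/s
X_C = 1/(ωC) = 1830 Ω
Parallel: admittances add. Y = 1/R + jωC
Y = (0.00588 + j0.000547) S
|Y| = 0.00591 S → |Z| = 1/|Y| = 169 Ω, ∠Z = −∠Y = -5.31°

-5.31°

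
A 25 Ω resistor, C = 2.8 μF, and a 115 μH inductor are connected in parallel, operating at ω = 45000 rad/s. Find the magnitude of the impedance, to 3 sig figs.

12.8 Ω

X_L = ωL = 5.17 Ω
X_C = 1/(ωC) = 7.94 Ω
Parallel: admittances add. Y = 1/R + 1/(jωL) + jωC
Y = (0.0400 − j0.0672) S
|Y| = 0.0782 S → |Z| = 1/|Y| = 12.8 Ω, ∠Z = −∠Y = 59.3°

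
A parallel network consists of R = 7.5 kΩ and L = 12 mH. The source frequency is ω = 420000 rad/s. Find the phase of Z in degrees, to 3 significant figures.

56.1°

X_L = ωL = 5040 Ω
Parallel: admittances add. Y = 1/R + 1/(jωL)
Y = (0.000133 − j0.000198) S
|Y| = 0.000239 S → |Z| = 1/|Y| = 4180 Ω, ∠Z = −∠Y = 56.1°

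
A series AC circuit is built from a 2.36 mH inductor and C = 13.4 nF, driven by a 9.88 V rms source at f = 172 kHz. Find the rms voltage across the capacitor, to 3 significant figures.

0.275 V

ω = 2πf = 1.081e+06 rad/s
X_L = ωL = 2550 Ω
X_C = 1/(ωC) = 69.1 Ω
Net reactance X = X_L − X_C = 2480 Ω
Z = j2480 Ω
|Z| = √(0² + 2480²) = 2480 Ω
I = V/|Z| = 3.98 mA
V_C = I·|Z_C| = 0.00398 × 69.1 = 0.275 V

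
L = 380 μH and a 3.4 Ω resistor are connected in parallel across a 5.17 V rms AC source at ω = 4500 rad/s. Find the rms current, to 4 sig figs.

X_L = ωL = 1.710 Ω
Parallel: admittances add. Y = 1/R + 1/(jωL)
Y = (0.2941 − j0.5848) S
|Y| = 0.6546 S → |Z| = 1/|Y| = 1.528 Ω, ∠Z = −∠Y = 63.30°
I = V/|Z| = 5.17/1.528 = 3.384 A

3.384 A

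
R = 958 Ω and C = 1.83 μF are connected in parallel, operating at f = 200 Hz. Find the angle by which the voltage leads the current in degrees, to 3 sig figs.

ω = 2πf = 1257 rad/s
X_C = 1/(ωC) = 435 Ω
Parallel: admittances add. Y = 1/R + jωC
Y = (0.00104 + j0.00230) S
|Y| = 0.00253 S → |Z| = 1/|Y| = 396 Ω, ∠Z = −∠Y = -65.6°

-65.6°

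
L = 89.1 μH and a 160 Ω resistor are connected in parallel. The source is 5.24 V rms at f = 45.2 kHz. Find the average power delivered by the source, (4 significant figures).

ω = 2πf = 284000 rad/s
X_L = ωL = 25.30 Ω
Parallel: admittances add. Y = 1/R + 1/(jωL)
Y = (0.006250 − j0.03952) S
|Y| = 0.04001 S → |Z| = 1/|Y| = 24.99 Ω, ∠Z = −∠Y = 81.01°
I = V/|Z| = 209.7 mA
P = VI cos φ = 5.24 × 0.2097 × cos(81.01°) = 171.6 mW

171.6 mW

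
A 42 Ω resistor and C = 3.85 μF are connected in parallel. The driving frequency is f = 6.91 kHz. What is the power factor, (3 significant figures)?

0.141

ω = 2πf = 43420 rad/s
X_C = 1/(ωC) = 5.98 Ω
Parallel: admittances add. Y = 1/R + jωC
Y = (0.0238 + j0.167) S
|Y| = 0.169 S → |Z| = 1/|Y| = 5.92 Ω, ∠Z = −∠Y = -81.9°
cos φ = cos(-81.9°) = 0.141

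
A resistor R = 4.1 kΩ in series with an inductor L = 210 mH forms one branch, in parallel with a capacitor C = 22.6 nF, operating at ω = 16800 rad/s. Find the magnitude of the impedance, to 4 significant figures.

X_L = ωL = 3528 Ω
X_C = 1/(ωC) = 2634 Ω
Branch 1 (R+jX_L): Z₁ = 4100 + j3528 Ω, |Z₁| = 5409 Ω
Branch 2 (−jX_C): Z₂ = −j2634 Ω
Parallel: Z = Z₁Z₂/(Z₁+Z₂), |Z| = 3395 Ω, ∠Z = -61.59°

3395 Ω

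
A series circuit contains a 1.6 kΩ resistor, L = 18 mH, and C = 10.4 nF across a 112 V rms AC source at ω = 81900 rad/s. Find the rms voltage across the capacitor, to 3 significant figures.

X_L = ωL = 1470 Ω
X_C = 1/(ωC) = 1170 Ω
Net reactance X = X_L − X_C = 300 Ω
Z = 1600 + j300 Ω
|Z| = √(1600² + 300²) = 1630 Ω
I = V/|Z| = 68.8 mA
V_C = I·|Z_C| = 0.0688 × 1170 = 80.8 V

80.8 V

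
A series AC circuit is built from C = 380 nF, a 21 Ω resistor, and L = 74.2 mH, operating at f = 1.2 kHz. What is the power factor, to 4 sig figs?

0.09930

ω = 2πf = 7540 rad/s
X_L = ωL = 559.5 Ω
X_C = 1/(ωC) = 349.0 Ω
Net reactance X = X_L − X_C = 210.4 Ω
Z = 21.00 + j210.4 Ω
|Z| = √(21.00² + 210.4²) = 211.5 Ω
∠Z = arctan(210.4/21.00) = 84.30°
cos φ = cos(84.30°) = 0.09930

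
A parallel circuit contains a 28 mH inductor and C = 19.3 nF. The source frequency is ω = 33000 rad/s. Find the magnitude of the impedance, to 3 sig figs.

2250 Ω

X_L = ωL = 924 Ω
X_C = 1/(ωC) = 1570 Ω
Parallel: admittances add. Y = 1/(jωL) + jωC
Y = (0 − j0.000445) S
|Y| = 0.000445 S → |Z| = 1/|Y| = 2250 Ω, ∠Z = −∠Y = 90.0°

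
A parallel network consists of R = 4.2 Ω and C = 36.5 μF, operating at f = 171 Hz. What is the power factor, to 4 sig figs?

0.9867

ω = 2πf = 1074 rad/s
X_C = 1/(ωC) = 25.50 Ω
Parallel: admittances add. Y = 1/R + jωC
Y = (0.2381 + j0.03922) S
|Y| = 0.2413 S → |Z| = 1/|Y| = 4.144 Ω, ∠Z = −∠Y = -9.353°
cos φ = cos(-9.353°) = 0.9867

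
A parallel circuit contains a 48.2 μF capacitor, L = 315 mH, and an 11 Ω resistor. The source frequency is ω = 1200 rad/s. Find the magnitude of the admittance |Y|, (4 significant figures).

106.4 mS

X_L = ωL = 378.0 Ω
X_C = 1/(ωC) = 17.29 Ω
Parallel: admittances add. Y = 1/R + 1/(jωL) + jωC
Y = (0.09091 + j0.05519) S
|Y| = 0.1064 S → |Z| = 1/|Y| = 9.403 Ω, ∠Z = −∠Y = -31.26°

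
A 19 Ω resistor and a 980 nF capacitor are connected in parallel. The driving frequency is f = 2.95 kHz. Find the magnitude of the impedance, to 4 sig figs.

17.96 Ω

ω = 2πf = 18540 rad/s
X_C = 1/(ωC) = 55.05 Ω
Parallel: admittances add. Y = 1/R + jωC
Y = (0.05263 + j0.01816) S
|Y| = 0.05568 S → |Z| = 1/|Y| = 17.96 Ω, ∠Z = −∠Y = -19.04°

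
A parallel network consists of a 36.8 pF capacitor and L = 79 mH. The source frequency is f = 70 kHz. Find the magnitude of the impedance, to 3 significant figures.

79400 Ω

ω = 2πf = 439800 rad/s
X_L = ωL = 34700 Ω
X_C = 1/(ωC) = 61800 Ω
Parallel: admittances add. Y = 1/(jωL) + jωC
Y = (0 − j1.26e-05) S
|Y| = 1.26e-05 S → |Z| = 1/|Y| = 79400 Ω, ∠Z = −∠Y = 90.0°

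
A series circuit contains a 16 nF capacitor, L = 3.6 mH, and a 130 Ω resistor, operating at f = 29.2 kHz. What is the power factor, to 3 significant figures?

0.377

ω = 2πf = 183500 rad/s
X_L = ωL = 660 Ω
X_C = 1/(ωC) = 341 Ω
Net reactance X = X_L − X_C = 320 Ω
Z = 130 + j320 Ω
|Z| = √(130² + 320²) = 345 Ω
∠Z = arctan(320/130) = 67.9°
cos φ = cos(67.9°) = 0.377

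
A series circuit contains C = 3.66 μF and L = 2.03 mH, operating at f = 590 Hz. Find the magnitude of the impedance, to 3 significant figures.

ω = 2πf = 3707 rad/s
X_L = ωL = 7.53 Ω
X_C = 1/(ωC) = 73.7 Ω
Net reactance X = X_L − X_C = -66.2 Ω
Z = − j66.2 Ω
|Z| = √(0² + 66.2²) = 66.2 Ω

66.2 Ω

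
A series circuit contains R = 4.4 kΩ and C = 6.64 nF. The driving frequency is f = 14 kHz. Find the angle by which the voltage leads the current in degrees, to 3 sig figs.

ω = 2πf = 87960 rad/s
X_C = 1/(ωC) = 1710 Ω
Z = 4400 − j1710 Ω
|Z| = √(4400² + 1710²) = 4720 Ω
∠Z = arctan(-1710/4400) = -21.3°

-21.3°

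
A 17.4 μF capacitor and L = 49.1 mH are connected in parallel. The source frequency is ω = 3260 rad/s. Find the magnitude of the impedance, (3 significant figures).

X_L = ωL = 160 Ω
X_C = 1/(ωC) = 17.6 Ω
Parallel: admittances add. Y = 1/(jωL) + jωC
Y = (0 + j0.0505) S
|Y| = 0.0505 S → |Z| = 1/|Y| = 19.8 Ω, ∠Z = −∠Y = -90.0°

19.8 Ω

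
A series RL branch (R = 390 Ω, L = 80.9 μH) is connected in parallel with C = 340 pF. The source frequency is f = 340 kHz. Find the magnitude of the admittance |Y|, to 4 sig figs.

ω = 2πf = 2.136e+06 rad/s
X_L = ωL = 172.8 Ω
X_C = 1/(ωC) = 1377 Ω
Branch 1 (R+jX_L): Z₁ = 390.0 + j172.8 Ω, |Z₁| = 426.6 Ω
Branch 2 (−jX_C): Z₂ = −j1377 Ω
Parallel: Z = Z₁Z₂/(Z₁+Z₂), |Z| = 464.1 Ω, ∠Z = 5.951°
|Y| = 1/|Z| = 2.155 mS

2.155 mS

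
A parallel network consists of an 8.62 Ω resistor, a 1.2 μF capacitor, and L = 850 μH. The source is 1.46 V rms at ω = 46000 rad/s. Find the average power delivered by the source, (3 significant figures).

X_L = ωL = 39.1 Ω
X_C = 1/(ωC) = 18.1 Ω
Parallel: admittances add. Y = 1/R + 1/(jωL) + jωC
Y = (0.116 + j0.0296) S
|Y| = 0.120 S → |Z| = 1/|Y| = 8.35 Ω, ∠Z = −∠Y = -14.3°
I = V/|Z| = 175 mA
P = VI cos φ = 1.46 × 0.175 × cos(-14.3°) = 247 mW

247 mW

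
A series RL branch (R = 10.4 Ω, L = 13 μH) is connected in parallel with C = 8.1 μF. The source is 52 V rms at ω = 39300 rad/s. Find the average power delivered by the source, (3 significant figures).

X_L = ωL = 0.511 Ω
X_C = 1/(ωC) = 3.14 Ω
Branch 1 (R+jX_L): Z₁ = 10.4 + j0.511 Ω, |Z₁| = 10.4 Ω
Branch 2 (−jX_C): Z₂ = −j3.14 Ω
Parallel: Z = Z₁Z₂/(Z₁+Z₂), |Z| = 3.05 Ω, ∠Z = -73.0°
I = V/|Z| = 17.1 A
P = VI cos φ = 52 × 17.1 × cos(-73.0°) = 259 W

259 W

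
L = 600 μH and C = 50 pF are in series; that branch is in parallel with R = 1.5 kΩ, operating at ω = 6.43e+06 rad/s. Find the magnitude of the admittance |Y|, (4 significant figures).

X_L = ωL = 3858 Ω
X_C = 1/(ωC) = 3110 Ω
Branch 1: Z₁ = R = 1500 Ω
Branch 2 (series LC): Z₂ = j(X_L − X_C) = j747.6 Ω
Parallel: Z = Z₁Z₂/(Z₁+Z₂), |Z| = 669.1 Ω, ∠Z = 63.51°
|Y| = 1/|Z| = 1.495 mS

1.495 mS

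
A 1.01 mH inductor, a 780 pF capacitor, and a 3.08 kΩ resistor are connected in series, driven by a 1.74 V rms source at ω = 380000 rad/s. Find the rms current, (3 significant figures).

405 μA

X_L = ωL = 384 Ω
X_C = 1/(ωC) = 3370 Ω
Net reactance X = X_L − X_C = -2990 Ω
Z = 3080 − j2990 Ω
|Z| = √(3080² + 2990²) = 4290 Ω
I = V/|Z| = 1.74/4290 = 405 μA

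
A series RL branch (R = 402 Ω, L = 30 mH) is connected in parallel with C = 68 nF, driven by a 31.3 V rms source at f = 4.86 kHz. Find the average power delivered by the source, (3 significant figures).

ω = 2πf = 30540 rad/s
X_L = ωL = 916 Ω
X_C = 1/(ωC) = 482 Ω
Branch 1 (R+jX_L): Z₁ = 402 + j916 Ω, |Z₁| = 1000 Ω
Branch 2 (−jX_C): Z₂ = −j482 Ω
Parallel: Z = Z₁Z₂/(Z₁+Z₂), |Z| = 814 Ω, ∠Z = -70.9°
I = V/|Z| = 38.5 mA
P = VI cos φ = 31.3 × 0.0385 × cos(-70.9°) = 394 mW

394 mW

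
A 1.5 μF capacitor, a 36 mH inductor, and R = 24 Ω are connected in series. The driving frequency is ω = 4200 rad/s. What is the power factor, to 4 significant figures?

0.9541

X_L = ωL = 151.2 Ω
X_C = 1/(ωC) = 158.7 Ω
Net reactance X = X_L − X_C = -7.530 Ω
Z = 24.00 − j7.530 Ω
|Z| = √(24.00² + 7.530²) = 25.15 Ω
∠Z = arctan(-7.530/24.00) = -17.42°
cos φ = cos(-17.42°) = 0.9541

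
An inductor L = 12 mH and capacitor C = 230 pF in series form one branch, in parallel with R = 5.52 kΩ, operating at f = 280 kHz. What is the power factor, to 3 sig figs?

0.959

ω = 2πf = 1.759e+06 rad/s
X_L = ωL = 21100 Ω
X_C = 1/(ωC) = 2470 Ω
Branch 1: Z₁ = R = 5520 Ω
Branch 2 (series LC): Z₂ = j(X_L − X_C) = j18600 Ω
Parallel: Z = Z₁Z₂/(Z₁+Z₂), |Z| = 5290 Ω, ∠Z = 16.5°
cos φ = cos(16.5°) = 0.959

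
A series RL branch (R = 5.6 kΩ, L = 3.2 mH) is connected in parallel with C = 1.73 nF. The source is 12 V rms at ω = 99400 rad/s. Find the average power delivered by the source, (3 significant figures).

25.6 mW

X_L = ωL = 318 Ω
X_C = 1/(ωC) = 5820 Ω
Branch 1 (R+jX_L): Z₁ = 5600 + j318 Ω, |Z₁| = 5610 Ω
Branch 2 (−jX_C): Z₂ = −j5820 Ω
Parallel: Z = Z₁Z₂/(Z₁+Z₂), |Z| = 4160 Ω, ∠Z = -42.3°
I = V/|Z| = 2.89 mA
P = VI cos φ = 12 × 0.00289 × cos(-42.3°) = 25.6 mW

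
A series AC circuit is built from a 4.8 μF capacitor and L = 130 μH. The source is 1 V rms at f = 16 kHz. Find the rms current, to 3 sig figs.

90.9 mA

ω = 2πf = 100500 rad/s
X_L = ωL = 13.1 Ω
X_C = 1/(ωC) = 2.07 Ω
Net reactance X = X_L − X_C = 11.0 Ω
Z = j11.0 Ω
|Z| = √(0² + 11.0²) = 11.0 Ω
I = V/|Z| = 1/11.0 = 90.9 mA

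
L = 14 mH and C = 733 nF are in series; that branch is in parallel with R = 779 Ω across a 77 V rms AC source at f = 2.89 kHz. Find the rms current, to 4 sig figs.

441.2 mA

ω = 2πf = 18160 rad/s
X_L = ωL = 254.2 Ω
X_C = 1/(ωC) = 75.13 Ω
Branch 1: Z₁ = R = 779.0 Ω
Branch 2 (series LC): Z₂ = j(X_L − X_C) = j179.1 Ω
Parallel: Z = Z₁Z₂/(Z₁+Z₂), |Z| = 174.5 Ω, ∠Z = 77.05°
I = V/|Z| = 77/174.5 = 441.2 mA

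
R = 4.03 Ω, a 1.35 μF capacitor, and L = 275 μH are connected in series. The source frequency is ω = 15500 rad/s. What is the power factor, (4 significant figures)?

0.09219

X_L = ωL = 4.263 Ω
X_C = 1/(ωC) = 47.79 Ω
Net reactance X = X_L − X_C = -43.53 Ω
Z = 4.030 − j43.53 Ω
|Z| = √(4.030² + 43.53²) = 43.71 Ω
∠Z = arctan(-43.53/4.030) = -84.71°
cos φ = cos(-84.71°) = 0.09219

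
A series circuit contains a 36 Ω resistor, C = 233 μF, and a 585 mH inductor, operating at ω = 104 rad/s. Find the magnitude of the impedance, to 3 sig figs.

X_L = ωL = 60.8 Ω
X_C = 1/(ωC) = 41.3 Ω
Net reactance X = X_L − X_C = 19.6 Ω
Z = 36.0 + j19.6 Ω
|Z| = √(36.0² + 19.6²) = 41.0 Ω

41.0 Ω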